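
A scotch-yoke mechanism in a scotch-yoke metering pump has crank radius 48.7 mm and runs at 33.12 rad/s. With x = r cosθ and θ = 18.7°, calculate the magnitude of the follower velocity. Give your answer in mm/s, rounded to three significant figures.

ω = 33.12 rad/s
x = r cosθ ⇒ ẋ = −rω sinθ.
|v| = rω|sinθ| = 0.0487·33.12·|sin 18.7°| = 0.51713 m/s = 517.13 mm/s.

517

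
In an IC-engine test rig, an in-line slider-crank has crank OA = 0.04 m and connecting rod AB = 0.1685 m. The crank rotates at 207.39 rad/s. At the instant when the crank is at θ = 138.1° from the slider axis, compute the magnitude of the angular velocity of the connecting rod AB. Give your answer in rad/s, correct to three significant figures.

37.1

ω = 207.4 rad/s
The rod makes angle φ with the slider axis where L sinφ = r sinθ; differentiating, L cosφ·φ̇ = r ω cosθ.
L cosφ = √(L² − r² sin²θ) = 0.16637 m.
|ω_rod| = r ω |cosθ| / √(L² − r² sin²θ) = 0.04·207.4·0.74431/0.16637 = 37.113 rad/s.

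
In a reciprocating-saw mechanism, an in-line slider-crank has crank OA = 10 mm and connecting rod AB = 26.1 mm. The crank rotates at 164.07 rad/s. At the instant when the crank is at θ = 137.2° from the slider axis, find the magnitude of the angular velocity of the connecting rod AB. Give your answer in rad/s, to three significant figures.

47.8

ω = 164.1 rad/s
The rod makes angle φ with the slider axis where L sinφ = r sinθ; differentiating, L cosφ·φ̇ = r ω cosθ.
L cosφ = √(L² − r² sin²θ) = 0.0252 m.
|ω_rod| = r ω |cosθ| / √(L² − r² sin²θ) = 0.01·164.1·0.73373/0.0252 = 47.771 rad/s.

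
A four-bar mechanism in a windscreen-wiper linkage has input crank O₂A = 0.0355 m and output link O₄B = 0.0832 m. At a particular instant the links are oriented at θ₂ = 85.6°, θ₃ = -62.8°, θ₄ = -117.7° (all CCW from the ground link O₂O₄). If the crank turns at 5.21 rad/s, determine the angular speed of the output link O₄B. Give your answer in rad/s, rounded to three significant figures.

ω₂ = 5.21 rad/s
Differentiating the loop-closure r₂e^{iθ₂}+r₃e^{iθ₃}=r₁+r₄e^{iθ₄} gives r₂ω₂e^{iθ₂}+r₃ω₃e^{iθ₃}=r₄ω₄e^{iθ₄}.
Eliminating the other unknown: ω₄ = r₂ω₂ sin(θ₂−θ₃) / [r₄ sin(θ₄−θ₃)].
Numerator sine = +0.52399; denominator sine = -0.81815.
Result = 0.0355·5.21·(+0.52399) / (0.0832·(-0.81815)) = -1.4237 rad/s; magnitude 1.4237 rad/s.

1.42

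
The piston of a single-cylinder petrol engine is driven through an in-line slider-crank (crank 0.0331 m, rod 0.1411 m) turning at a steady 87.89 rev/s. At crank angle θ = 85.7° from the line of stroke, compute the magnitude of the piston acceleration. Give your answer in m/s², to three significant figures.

ω = 2π·87.9 = 552.2 rad/s
x(θ) = r cosθ + √(L² − r² sin²θ); with ω constant, a = ω²·d²x/dθ².
d²x/dθ² = −r cosθ − r²(cos2θ)/√u − r⁴ sin²2θ/(4u^{3/2}),  u = L² − r² sin²θ = 0.0188198 m².
Substituting r = 0.0331 m, L = 0.1411 m, θ = 85.7°: d²x/dθ² = +0.0054122 m.
a = ω²·d²x/dθ² = (552.2)²·(+0.0054122) = +1650.5 m/s²;  |a| = 1650.5 m/s².

1650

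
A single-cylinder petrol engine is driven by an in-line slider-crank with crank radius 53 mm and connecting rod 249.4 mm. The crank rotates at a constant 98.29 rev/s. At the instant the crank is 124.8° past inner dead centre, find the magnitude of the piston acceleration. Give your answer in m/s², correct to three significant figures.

ω = 2π·98.3 = 617.6 rad/s
x(θ) = r cosθ + √(L² − r² sin²θ); with ω constant, a = ω²·d²x/dθ².
d²x/dθ² = −r cosθ − r²(cos2θ)/√u − r⁴ sin²2θ/(4u^{3/2}),  u = L² − r² sin²θ = 0.0603063 m².
Substituting r = 0.053 m, L = 0.2494 m, θ = 124.8°: d²x/dθ² = +0.034118 m.
a = ω²·d²x/dθ² = (617.6)²·(+0.034118) = +13013 m/s²;  |a| = 13013 m/s².

13000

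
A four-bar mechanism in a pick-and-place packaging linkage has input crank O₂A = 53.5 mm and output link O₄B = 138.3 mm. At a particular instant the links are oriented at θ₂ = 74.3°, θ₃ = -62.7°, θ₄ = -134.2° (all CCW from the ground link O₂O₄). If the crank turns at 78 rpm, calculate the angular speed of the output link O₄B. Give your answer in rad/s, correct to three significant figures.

2.27

ω₂ = 8.168 rad/s (from 78 rpm).
Differentiating the loop-closure r₂e^{iθ₂}+r₃e^{iθ₃}=r₁+r₄e^{iθ₄} gives r₂ω₂e^{iθ₂}+r₃ω₃e^{iθ₃}=r₄ω₄e^{iθ₄}.
Eliminating the other unknown: ω₄ = r₂ω₂ sin(θ₂−θ₃) / [r₄ sin(θ₄−θ₃)].
Numerator sine = +0.68200; denominator sine = -0.94832.
Result = 0.0535·8.168·(+0.68200) / (0.1383·(-0.94832)) = -2.2724 rad/s; magnitude 2.2724 rad/s.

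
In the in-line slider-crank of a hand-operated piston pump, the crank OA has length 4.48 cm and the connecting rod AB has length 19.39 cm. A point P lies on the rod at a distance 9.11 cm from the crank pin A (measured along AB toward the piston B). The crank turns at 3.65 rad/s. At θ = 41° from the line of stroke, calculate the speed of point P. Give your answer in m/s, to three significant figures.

0.133

ω = 3.65 rad/s.  Crank-pin speed |V_A| = rω = 0.16352 m/s, perpendicular to OA.
Rod angle: sinφ = −(r/L) sinθ ⇒ φ = -8.719°; ω_rod = −rω cosθ/√(L²−r²sin²θ) = -0.6439 rad/s.
V_P = V_A + ω_rod × AP, with AP = 0.0911 m along the rod.
Components: V_Px = −rω sinθ − a·ω_rod·sinφ = -0.11617 m/s;  V_Py = rω cosθ + a·ω_rod·cosφ = +0.065428 m/s.
|V_P| = √(V_Px² + V_Py²) = 0.13333 m/s.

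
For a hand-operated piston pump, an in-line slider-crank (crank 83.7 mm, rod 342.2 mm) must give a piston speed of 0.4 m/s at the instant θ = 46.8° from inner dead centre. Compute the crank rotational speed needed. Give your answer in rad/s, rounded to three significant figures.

5.60

For an in-line slider-crank, |v_piston| = rω|sinθ|·[1 + r cosθ/√(L² − r² sin²θ)].
With r = 0.0837 m, L = 0.3422 m, θ = 46.8°: the bracketed kinematic factor |dx/dθ| = 0.071397 m.
ω = v/|dx/dθ| = 0.4/0.071397 = 5.6025 rad/s.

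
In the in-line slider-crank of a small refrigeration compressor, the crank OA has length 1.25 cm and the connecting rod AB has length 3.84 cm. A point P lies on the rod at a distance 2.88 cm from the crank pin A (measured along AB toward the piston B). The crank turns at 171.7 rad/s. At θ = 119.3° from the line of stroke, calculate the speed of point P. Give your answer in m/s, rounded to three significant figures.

ω = 171.7 rad/s.  Crank-pin speed |V_A| = rω = 2.1462 m/s, perpendicular to OA.
Rod angle: sinφ = −(r/L) sinθ ⇒ φ = -16.492°; ω_rod = −rω cosθ/√(L²−r²sin²θ) = +28.526 rad/s.
V_P = V_A + ω_rod × AP, with AP = 0.0288 m along the rod.
Components: V_Px = −rω sinθ − a·ω_rod·sinφ = -1.6385 m/s;  V_Py = rω cosθ + a·ω_rod·cosφ = -0.26258 m/s.
|V_P| = √(V_Px² + V_Py²) = 1.6594 m/s.

1.66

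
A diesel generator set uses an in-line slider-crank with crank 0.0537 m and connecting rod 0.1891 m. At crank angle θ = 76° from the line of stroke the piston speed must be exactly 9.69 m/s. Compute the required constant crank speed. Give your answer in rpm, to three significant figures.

For an in-line slider-crank, |v_piston| = rω|sinθ|·[1 + r cosθ/√(L² − r² sin²θ)].
With r = 0.0537 m, L = 0.1891 m, θ = 76°: the bracketed kinematic factor |dx/dθ| = 0.055829 m.
ω = v/|dx/dθ| = 9.69/0.055829 = 173.57 rad/s.
N = 60ω/(2π) = 1657.4 rpm.

1660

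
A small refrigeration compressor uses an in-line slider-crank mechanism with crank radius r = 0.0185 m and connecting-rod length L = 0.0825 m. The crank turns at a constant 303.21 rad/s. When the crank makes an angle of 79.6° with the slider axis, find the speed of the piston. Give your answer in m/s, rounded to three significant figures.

5.75

ω = 303.2 rad/s
For an in-line slider-crank, x = r cosθ + √(L² − r² sin²θ), so v = −rω sinθ·[1 + r cosθ/√(L² − r² sin²θ)].
With r = 0.0185 m, L = 0.0825 m, θ = 79.6°: √(L² − r² sin²θ) = 0.080468 m.
v = −0.0185·303.2·0.98357·[1 + 0.0185·0.18052/0.080468] = -5.7462 m/s.
|v| = 5.7462 m/s.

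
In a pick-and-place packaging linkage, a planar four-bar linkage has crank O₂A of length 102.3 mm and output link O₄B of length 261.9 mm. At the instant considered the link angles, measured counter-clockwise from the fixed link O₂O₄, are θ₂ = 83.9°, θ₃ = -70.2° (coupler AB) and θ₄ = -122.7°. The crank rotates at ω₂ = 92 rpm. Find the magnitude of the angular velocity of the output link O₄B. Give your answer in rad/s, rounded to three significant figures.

2.07

ω₂ = 9.634 rad/s (from 92 rpm).
Differentiating the loop-closure r₂e^{iθ₂}+r₃e^{iθ₃}=r₁+r₄e^{iθ₄} gives r₂ω₂e^{iθ₂}+r₃ω₃e^{iθ₃}=r₄ω₄e^{iθ₄}.
Eliminating the other unknown: ω₄ = r₂ω₂ sin(θ₂−θ₃) / [r₄ sin(θ₄−θ₃)].
Numerator sine = +0.43680; denominator sine = -0.79335.
Result = 0.1023·9.634·(+0.43680) / (0.2619·(-0.79335)) = -2.0719 rad/s; magnitude 2.0719 rad/s.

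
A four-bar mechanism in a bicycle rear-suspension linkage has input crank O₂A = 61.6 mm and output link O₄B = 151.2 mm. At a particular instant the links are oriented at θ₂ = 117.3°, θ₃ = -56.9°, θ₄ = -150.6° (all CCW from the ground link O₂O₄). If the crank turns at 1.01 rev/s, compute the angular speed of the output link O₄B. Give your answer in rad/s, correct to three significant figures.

ω₂ = 6.346 rad/s (from 1.01 rev/s).
Differentiating the loop-closure r₂e^{iθ₂}+r₃e^{iθ₃}=r₁+r₄e^{iθ₄} gives r₂ω₂e^{iθ₂}+r₃ω₃e^{iθ₃}=r₄ω₄e^{iθ₄}.
Eliminating the other unknown: ω₄ = r₂ω₂ sin(θ₂−θ₃) / [r₄ sin(θ₄−θ₃)].
Numerator sine = +0.10106; denominator sine = -0.99792.
Result = 0.0616·6.346·(+0.10106) / (0.1512·(-0.99792)) = -0.26182 rad/s; magnitude 0.26182 rad/s.

0.262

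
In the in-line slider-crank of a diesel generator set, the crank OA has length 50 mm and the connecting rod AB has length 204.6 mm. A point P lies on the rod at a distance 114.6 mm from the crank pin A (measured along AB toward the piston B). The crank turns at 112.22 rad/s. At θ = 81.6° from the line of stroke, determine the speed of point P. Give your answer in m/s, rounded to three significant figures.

5.68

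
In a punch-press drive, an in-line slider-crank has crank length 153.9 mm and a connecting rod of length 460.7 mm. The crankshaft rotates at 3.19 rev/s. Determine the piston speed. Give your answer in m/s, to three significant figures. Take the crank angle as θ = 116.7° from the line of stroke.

2.32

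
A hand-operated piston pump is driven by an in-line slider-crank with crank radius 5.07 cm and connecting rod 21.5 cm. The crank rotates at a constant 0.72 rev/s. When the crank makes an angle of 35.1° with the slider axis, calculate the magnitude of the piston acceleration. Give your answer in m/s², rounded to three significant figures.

ω = 2π·0.72 = 4.524 rad/s
x(θ) = r cosθ + √(L² − r² sin²θ); with ω constant, a = ω²·d²x/dθ².
d²x/dθ² = −r cosθ − r²(cos2θ)/√u − r⁴ sin²2θ/(4u^{3/2}),  u = L² − r² sin²θ = 0.0453751 m².
Substituting r = 0.0507 m, L = 0.215 m, θ = 35.1°: d²x/dθ² = -0.045719 m.
a = ω²·d²x/dθ² = (4.524)²·(-0.045719) = -0.93567 m/s²;  |a| = 0.93567 m/s².

0.936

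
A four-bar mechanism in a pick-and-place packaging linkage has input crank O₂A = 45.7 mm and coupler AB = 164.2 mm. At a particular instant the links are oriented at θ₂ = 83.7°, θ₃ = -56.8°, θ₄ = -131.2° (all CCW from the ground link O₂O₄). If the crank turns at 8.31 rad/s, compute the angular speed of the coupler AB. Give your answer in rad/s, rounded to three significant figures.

ω₂ = 8.31 rad/s
Differentiating the loop-closure r₂e^{iθ₂}+r₃e^{iθ₃}=r₁+r₄e^{iθ₄} gives r₂ω₂e^{iθ₂}+r₃ω₃e^{iθ₃}=r₄ω₄e^{iθ₄}.
Eliminating the other unknown: ω₃ = r₂ω₂ sin(θ₄−θ₂) / [r₃ sin(θ₃−θ₄)].
Numerator sine = +0.57215; denominator sine = +0.96316.
Result = 0.0457·8.31·(+0.57215) / (0.1642·(+0.96316)) = +1.3739 rad/s; magnitude 1.3739 rad/s.

1.37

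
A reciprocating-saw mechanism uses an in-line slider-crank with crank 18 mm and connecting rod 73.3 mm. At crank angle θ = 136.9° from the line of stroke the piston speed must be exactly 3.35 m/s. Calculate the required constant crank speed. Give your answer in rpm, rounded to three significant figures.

For an in-line slider-crank, |v_piston| = rω|sinθ|·[1 + r cosθ/√(L² − r² sin²θ)].
With r = 0.018 m, L = 0.0733 m, θ = 136.9°: the bracketed kinematic factor |dx/dθ| = 0.010062 m.
ω = v/|dx/dθ| = 3.35/0.010062 = 332.94 rad/s.
N = 60ω/(2π) = 3179.3 rpm.

3180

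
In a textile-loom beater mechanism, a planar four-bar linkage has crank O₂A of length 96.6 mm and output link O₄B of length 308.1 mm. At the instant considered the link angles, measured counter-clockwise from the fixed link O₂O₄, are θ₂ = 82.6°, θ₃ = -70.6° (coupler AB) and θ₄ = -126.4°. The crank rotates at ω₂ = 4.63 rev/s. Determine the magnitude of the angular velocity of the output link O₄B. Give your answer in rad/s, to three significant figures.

ω₂ = 29.09 rad/s (from 4.63 rev/s).
Differentiating the loop-closure r₂e^{iθ₂}+r₃e^{iθ₃}=r₁+r₄e^{iθ₄} gives r₂ω₂e^{iθ₂}+r₃ω₃e^{iθ₃}=r₄ω₄e^{iθ₄}.
Eliminating the other unknown: ω₄ = r₂ω₂ sin(θ₂−θ₃) / [r₄ sin(θ₄−θ₃)].
Numerator sine = +0.45088; denominator sine = -0.82708.
Result = 0.0966·29.09·(+0.45088) / (0.3081·(-0.82708)) = -4.9723 rad/s; magnitude 4.9723 rad/s.

4.97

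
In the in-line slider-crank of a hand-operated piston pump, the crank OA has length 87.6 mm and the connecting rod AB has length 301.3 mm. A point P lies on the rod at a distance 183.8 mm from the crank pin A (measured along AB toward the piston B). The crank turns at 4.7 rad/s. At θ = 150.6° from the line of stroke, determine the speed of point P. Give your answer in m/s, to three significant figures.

0.221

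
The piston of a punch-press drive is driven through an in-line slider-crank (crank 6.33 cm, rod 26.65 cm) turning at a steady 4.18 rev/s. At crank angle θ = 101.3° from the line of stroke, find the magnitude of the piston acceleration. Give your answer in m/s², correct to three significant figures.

18.4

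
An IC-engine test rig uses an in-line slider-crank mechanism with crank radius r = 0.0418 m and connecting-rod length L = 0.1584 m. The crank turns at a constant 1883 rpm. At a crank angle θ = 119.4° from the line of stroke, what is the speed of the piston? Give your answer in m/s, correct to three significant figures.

ω = 2π·1883/60 = 197.2 rad/s
For an in-line slider-crank, x = r cosθ + √(L² − r² sin²θ), so v = −rω sinθ·[1 + r cosθ/√(L² − r² sin²θ)].
With r = 0.0418 m, L = 0.1584 m, θ = 119.4°: √(L² − r² sin²θ) = 0.15416 m.
v = −0.0418·197.2·0.87121·[1 + 0.0418·-0.49090/0.15416] = -6.2251 m/s.
|v| = 6.2251 m/s.

6.23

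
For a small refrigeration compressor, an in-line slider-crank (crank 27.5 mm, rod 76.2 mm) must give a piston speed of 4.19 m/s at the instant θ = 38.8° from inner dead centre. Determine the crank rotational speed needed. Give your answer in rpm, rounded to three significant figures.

1800

For an in-line slider-crank, |v_piston| = rω|sinθ|·[1 + r cosθ/√(L² − r² sin²θ)].
With r = 0.0275 m, L = 0.0762 m, θ = 38.8°: the bracketed kinematic factor |dx/dθ| = 0.022207 m.
ω = v/|dx/dθ| = 4.19/0.022207 = 188.68 rad/s.
N = 60ω/(2π) = 1801.8 rpm.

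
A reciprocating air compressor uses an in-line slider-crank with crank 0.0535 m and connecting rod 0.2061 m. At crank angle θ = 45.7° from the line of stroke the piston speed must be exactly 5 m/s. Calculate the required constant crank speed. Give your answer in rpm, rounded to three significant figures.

1050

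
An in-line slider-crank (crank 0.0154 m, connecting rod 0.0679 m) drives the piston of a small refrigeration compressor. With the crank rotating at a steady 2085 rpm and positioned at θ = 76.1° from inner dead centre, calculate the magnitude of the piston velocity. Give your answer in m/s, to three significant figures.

3.45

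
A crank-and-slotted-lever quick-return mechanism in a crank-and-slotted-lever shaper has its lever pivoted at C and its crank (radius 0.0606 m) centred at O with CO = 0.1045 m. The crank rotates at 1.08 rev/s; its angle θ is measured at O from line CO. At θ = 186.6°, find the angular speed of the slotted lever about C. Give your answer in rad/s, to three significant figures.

8.83

ω = 6.786 rad/s (from 1.08 rev/s).
Crank pin A relative to C: A = (d + r cosθ, r sinθ); lever angle φ = atan2(r sinθ, d + r cosθ).
Differentiating tanφ: φ̇ = rω(d cosθ + r)/(d² + r² + 2dr cosθ).
d² + r² + 2dr cosθ = |CA|² = 0.00201115 m²;  d cosθ + r = -0.043207 m.
|ω_lever| = |0.0606·6.786·-0.043207| / 0.00201115 = 8.8347 rad/s.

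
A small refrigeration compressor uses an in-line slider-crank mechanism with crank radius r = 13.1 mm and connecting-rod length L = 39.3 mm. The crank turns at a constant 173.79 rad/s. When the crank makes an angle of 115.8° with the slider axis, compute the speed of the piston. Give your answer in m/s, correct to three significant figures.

ω = 173.8 rad/s
For an in-line slider-crank, x = r cosθ + √(L² − r² sin²θ), so v = −rω sinθ·[1 + r cosθ/√(L² − r² sin²θ)].
With r = 0.0131 m, L = 0.0393 m, θ = 115.8°: √(L² − r² sin²θ) = 0.037488 m.
v = −0.0131·173.8·0.90032·[1 + 0.0131·-0.43523/0.037488] = -1.738 m/s.
|v| = 1.738 m/s.

1.74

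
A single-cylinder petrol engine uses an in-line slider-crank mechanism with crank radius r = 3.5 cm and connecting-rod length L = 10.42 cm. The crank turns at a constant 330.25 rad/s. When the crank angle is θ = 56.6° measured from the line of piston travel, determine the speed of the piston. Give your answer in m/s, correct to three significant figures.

ω = 330.2 rad/s
For an in-line slider-crank, x = r cosθ + √(L² − r² sin²θ), so v = −rω sinθ·[1 + r cosθ/√(L² − r² sin²θ)].
With r = 0.035 m, L = 0.1042 m, θ = 56.6°: √(L² − r² sin²θ) = 0.10002 m.
v = −0.035·330.2·0.83485·[1 + 0.035·0.55048/0.10002] = -11.509 m/s.
|v| = 11.509 m/s.

11.5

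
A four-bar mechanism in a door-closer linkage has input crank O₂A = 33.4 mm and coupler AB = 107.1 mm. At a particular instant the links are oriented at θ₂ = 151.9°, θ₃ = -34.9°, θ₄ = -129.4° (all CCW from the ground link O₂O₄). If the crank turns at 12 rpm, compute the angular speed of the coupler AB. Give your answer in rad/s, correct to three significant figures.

ω₂ = 1.257 rad/s (from 12 rpm).
Differentiating the loop-closure r₂e^{iθ₂}+r₃e^{iθ₃}=r₁+r₄e^{iθ₄} gives r₂ω₂e^{iθ₂}+r₃ω₃e^{iθ₃}=r₄ω₄e^{iθ₄}.
Eliminating the other unknown: ω₃ = r₂ω₂ sin(θ₄−θ₂) / [r₃ sin(θ₃−θ₄)].
Numerator sine = +0.98061; denominator sine = +0.99692.
Result = 0.0334·1.257·(+0.98061) / (0.1071·(+0.99692)) = +0.38548 rad/s; magnitude 0.38548 rad/s.

0.385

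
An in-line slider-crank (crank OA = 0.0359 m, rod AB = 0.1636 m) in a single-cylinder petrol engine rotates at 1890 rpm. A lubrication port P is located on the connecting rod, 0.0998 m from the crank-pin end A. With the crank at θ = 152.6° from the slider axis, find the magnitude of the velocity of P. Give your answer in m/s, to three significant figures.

3.79

ω = 197.9 rad/s.  Crank-pin speed |V_A| = rω = 7.1053 m/s, perpendicular to OA.
Rod angle: sinφ = −(r/L) sinθ ⇒ φ = -5.796°; ω_rod = −rω cosθ/√(L²−r²sin²θ) = +38.757 rad/s.
V_P = V_A + ω_rod × AP, with AP = 0.0998 m along the rod.
Components: V_Px = −rω sinθ − a·ω_rod·sinφ = -2.8793 m/s;  V_Py = rω cosθ + a·ω_rod·cosφ = -2.4601 m/s.
|V_P| = √(V_Px² + V_Py²) = 3.7871 m/s.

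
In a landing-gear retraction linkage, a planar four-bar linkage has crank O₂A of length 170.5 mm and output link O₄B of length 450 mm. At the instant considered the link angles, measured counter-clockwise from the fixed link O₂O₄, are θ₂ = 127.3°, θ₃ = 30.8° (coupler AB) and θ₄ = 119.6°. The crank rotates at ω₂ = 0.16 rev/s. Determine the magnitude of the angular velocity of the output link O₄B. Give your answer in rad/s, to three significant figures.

ω₂ = 1.005 rad/s (from 0.16 rev/s).
Differentiating the loop-closure r₂e^{iθ₂}+r₃e^{iθ₃}=r₁+r₄e^{iθ₄} gives r₂ω₂e^{iθ₂}+r₃ω₃e^{iθ₃}=r₄ω₄e^{iθ₄}.
Eliminating the other unknown: ω₄ = r₂ω₂ sin(θ₂−θ₃) / [r₄ sin(θ₄−θ₃)].
Numerator sine = +0.99357; denominator sine = +0.99978.
Result = 0.1705·1.005·(+0.99357) / (0.45·(+0.99978)) = +0.37854 rad/s; magnitude 0.37854 rad/s.

0.379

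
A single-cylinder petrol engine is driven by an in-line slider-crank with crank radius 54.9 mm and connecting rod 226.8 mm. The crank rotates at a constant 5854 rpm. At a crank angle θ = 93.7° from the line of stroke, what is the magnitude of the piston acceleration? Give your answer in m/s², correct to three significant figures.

6430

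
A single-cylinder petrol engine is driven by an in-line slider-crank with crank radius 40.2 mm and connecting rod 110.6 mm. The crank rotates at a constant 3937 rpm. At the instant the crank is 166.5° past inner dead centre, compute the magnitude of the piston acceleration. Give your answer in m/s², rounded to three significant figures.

4410

ω = 2π·3937/60 = 412.3 rad/s
x(θ) = r cosθ + √(L² − r² sin²θ); with ω constant, a = ω²·d²x/dθ².
d²x/dθ² = −r cosθ − r²(cos2θ)/√u − r⁴ sin²2θ/(4u^{3/2}),  u = L² − r² sin²θ = 0.0121443 m².
Substituting r = 0.0402 m, L = 0.1106 m, θ = 166.5°: d²x/dθ² = +0.025923 m.
a = ω²·d²x/dθ² = (412.3)²·(+0.025923) = +4406.2 m/s²;  |a| = 4406.2 m/s².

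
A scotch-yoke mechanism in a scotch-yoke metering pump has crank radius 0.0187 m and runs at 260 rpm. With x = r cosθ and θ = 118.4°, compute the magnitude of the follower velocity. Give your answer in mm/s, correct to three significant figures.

448

ω = 27.23 rad/s (from 260 rpm).
x = r cosθ ⇒ ẋ = −rω sinθ.
|v| = rω|sinθ| = 0.0187·27.23·|sin 118.4°| = 0.44787 m/s = 447.87 mm/s.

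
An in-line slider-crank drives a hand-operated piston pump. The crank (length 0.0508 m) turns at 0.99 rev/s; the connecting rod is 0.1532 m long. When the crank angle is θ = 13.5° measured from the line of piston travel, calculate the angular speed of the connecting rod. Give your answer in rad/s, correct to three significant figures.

2.01

ω = 6.22 rad/s (converted from 0.99 rev/s).
The rod makes angle φ with the slider axis where L sinφ = r sinθ; differentiating, L cosφ·φ̇ = r ω cosθ.
L cosφ = √(L² − r² sin²θ) = 0.15274 m.
|ω_rod| = r ω |cosθ| / √(L² − r² sin²θ) = 0.0508·6.22·0.97237/0.15274 = 2.0117 rad/s.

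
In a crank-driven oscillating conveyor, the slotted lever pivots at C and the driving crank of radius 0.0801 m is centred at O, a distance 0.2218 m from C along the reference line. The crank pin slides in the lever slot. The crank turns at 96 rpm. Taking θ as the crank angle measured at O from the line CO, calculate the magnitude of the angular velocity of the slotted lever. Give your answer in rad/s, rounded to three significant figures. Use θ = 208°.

ω = 10.05 rad/s (from 96 rpm).
Crank pin A relative to C: A = (d + r cosθ, r sinθ); lever angle φ = atan2(r sinθ, d + r cosθ).
Differentiating tanφ: φ̇ = rω(d cosθ + r)/(d² + r² + 2dr cosθ).
d² + r² + 2dr cosθ = |CA|² = 0.024238 m²;  d cosθ + r = -0.11574 m.
|ω_lever| = |0.0801·10.05·-0.11574| / 0.024238 = 3.8451 rad/s.

3.85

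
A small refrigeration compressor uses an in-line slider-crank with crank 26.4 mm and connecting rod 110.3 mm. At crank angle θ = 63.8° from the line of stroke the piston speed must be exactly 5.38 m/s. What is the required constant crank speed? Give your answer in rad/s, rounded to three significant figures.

205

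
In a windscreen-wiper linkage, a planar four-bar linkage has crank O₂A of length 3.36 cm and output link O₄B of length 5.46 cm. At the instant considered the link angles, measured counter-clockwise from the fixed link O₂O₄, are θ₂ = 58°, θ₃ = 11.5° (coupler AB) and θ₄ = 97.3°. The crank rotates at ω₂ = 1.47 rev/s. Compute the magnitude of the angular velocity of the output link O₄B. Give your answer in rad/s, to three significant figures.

4.13

ω₂ = 9.236 rad/s (from 1.47 rev/s).
Differentiating the loop-closure r₂e^{iθ₂}+r₃e^{iθ₃}=r₁+r₄e^{iθ₄} gives r₂ω₂e^{iθ₂}+r₃ω₃e^{iθ₃}=r₄ω₄e^{iθ₄}.
Eliminating the other unknown: ω₄ = r₂ω₂ sin(θ₂−θ₃) / [r₄ sin(θ₄−θ₃)].
Numerator sine = +0.72537; denominator sine = +0.99731.
Result = 0.0336·9.236·(+0.72537) / (0.0546·(+0.99731)) = +4.134 rad/s; magnitude 4.134 rad/s.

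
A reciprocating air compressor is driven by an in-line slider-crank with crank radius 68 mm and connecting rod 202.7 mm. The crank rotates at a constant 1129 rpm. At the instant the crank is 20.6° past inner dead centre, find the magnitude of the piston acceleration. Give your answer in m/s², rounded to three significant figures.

1140

ω = 2π·1129/60 = 118.2 rad/s
x(θ) = r cosθ + √(L² − r² sin²θ); with ω constant, a = ω²·d²x/dθ².
d²x/dθ² = −r cosθ − r²(cos2θ)/√u − r⁴ sin²2θ/(4u^{3/2}),  u = L² − r² sin²θ = 0.0405149 m².
Substituting r = 0.068 m, L = 0.2027 m, θ = 20.6°: d²x/dθ² = -0.081221 m.
a = ω²·d²x/dθ² = (118.2)²·(-0.081221) = -1135.3 m/s²;  |a| = 1135.3 m/s².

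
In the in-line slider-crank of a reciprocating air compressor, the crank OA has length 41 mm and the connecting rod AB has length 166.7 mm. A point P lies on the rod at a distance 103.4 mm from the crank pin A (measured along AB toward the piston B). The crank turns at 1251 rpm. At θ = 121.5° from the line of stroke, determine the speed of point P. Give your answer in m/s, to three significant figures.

4.34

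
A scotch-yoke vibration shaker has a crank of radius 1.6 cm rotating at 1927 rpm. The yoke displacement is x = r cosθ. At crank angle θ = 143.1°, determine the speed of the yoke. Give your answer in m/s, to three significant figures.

1.94

ω = 201.8 rad/s (from 1927 rpm).
x = r cosθ ⇒ ẋ = −rω sinθ.
|v| = rω|sinθ| = 0.016·201.8·|sin 143.1°| = 1.9386 m/s.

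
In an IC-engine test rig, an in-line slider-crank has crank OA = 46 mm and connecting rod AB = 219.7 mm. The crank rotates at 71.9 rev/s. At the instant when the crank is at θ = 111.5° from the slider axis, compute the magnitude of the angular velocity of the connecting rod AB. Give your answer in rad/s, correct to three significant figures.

35.3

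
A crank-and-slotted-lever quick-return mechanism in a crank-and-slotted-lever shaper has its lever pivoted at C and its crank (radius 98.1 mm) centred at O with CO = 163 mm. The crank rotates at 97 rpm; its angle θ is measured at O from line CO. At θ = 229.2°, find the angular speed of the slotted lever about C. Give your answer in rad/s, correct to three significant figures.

0.548

ω = 10.16 rad/s (from 97 rpm).
Crank pin A relative to C: A = (d + r cosθ, r sinθ); lever angle φ = atan2(r sinθ, d + r cosθ).
Differentiating tanφ: φ̇ = rω(d cosθ + r)/(d² + r² + 2dr cosθ).
d² + r² + 2dr cosθ = |CA|² = 0.0152958 m²;  d cosθ + r = -0.0084076 m.
|ω_lever| = |0.0981·10.16·-0.0084076| / 0.0152958 = 0.54773 rad/s.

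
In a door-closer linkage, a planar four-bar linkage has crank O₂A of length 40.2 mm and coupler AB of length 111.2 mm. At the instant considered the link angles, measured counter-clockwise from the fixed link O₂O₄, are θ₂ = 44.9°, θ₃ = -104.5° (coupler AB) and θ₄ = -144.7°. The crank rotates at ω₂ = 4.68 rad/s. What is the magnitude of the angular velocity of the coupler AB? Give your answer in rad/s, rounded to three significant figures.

0.437

ω₂ = 4.68 rad/s
Differentiating the loop-closure r₂e^{iθ₂}+r₃e^{iθ₃}=r₁+r₄e^{iθ₄} gives r₂ω₂e^{iθ₂}+r₃ω₃e^{iθ₃}=r₄ω₄e^{iθ₄}.
Eliminating the other unknown: ω₃ = r₂ω₂ sin(θ₄−θ₂) / [r₃ sin(θ₃−θ₄)].
Numerator sine = +0.16677; denominator sine = +0.64546.
Result = 0.0402·4.68·(+0.16677) / (0.1112·(+0.64546)) = +0.43713 rad/s; magnitude 0.43713 rad/s.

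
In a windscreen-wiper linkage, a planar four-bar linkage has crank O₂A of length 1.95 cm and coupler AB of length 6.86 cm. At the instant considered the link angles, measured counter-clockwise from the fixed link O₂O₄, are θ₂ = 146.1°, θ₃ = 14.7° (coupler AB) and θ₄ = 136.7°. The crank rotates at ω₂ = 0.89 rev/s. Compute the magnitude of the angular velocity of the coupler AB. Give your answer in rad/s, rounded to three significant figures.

0.306

ω₂ = 5.592 rad/s (from 0.89 rev/s).
Differentiating the loop-closure r₂e^{iθ₂}+r₃e^{iθ₃}=r₁+r₄e^{iθ₄} gives r₂ω₂e^{iθ₂}+r₃ω₃e^{iθ₃}=r₄ω₄e^{iθ₄}.
Eliminating the other unknown: ω₃ = r₂ω₂ sin(θ₄−θ₂) / [r₃ sin(θ₃−θ₄)].
Numerator sine = -0.16333; denominator sine = -0.84805.
Result = 0.0195·5.592·(-0.16333) / (0.0686·(-0.84805)) = +0.30614 rad/s; magnitude 0.30614 rad/s.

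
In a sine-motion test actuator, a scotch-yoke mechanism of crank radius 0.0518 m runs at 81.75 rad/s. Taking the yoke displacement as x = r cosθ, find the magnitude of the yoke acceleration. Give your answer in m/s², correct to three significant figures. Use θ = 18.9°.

ω = 81.75 rad/s
x = r cosθ ⇒ ẍ = −rω² cosθ (ω constant).
|a| = rω²|cosθ| = 0.0518·(81.75)²·|cos 18.9°| = 327.52 m/s².

328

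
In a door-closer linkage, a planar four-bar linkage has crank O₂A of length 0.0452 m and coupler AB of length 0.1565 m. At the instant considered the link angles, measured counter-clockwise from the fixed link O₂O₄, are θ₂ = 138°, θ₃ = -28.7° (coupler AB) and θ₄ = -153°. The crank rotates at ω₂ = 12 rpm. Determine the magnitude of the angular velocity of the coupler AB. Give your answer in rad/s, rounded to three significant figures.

ω₂ = 1.257 rad/s (from 12 rpm).
Differentiating the loop-closure r₂e^{iθ₂}+r₃e^{iθ₃}=r₁+r₄e^{iθ₄} gives r₂ω₂e^{iθ₂}+r₃ω₃e^{iθ₃}=r₄ω₄e^{iθ₄}.
Eliminating the other unknown: ω₃ = r₂ω₂ sin(θ₄−θ₂) / [r₃ sin(θ₃−θ₄)].
Numerator sine = +0.93358; denominator sine = +0.82610.
Result = 0.0452·1.257·(+0.93358) / (0.1565·(+0.82610)) = +0.41016 rad/s; magnitude 0.41016 rad/s.

0.410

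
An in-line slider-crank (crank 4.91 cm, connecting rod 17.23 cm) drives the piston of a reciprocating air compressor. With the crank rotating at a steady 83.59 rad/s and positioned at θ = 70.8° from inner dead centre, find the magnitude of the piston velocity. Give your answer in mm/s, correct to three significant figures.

4250

ω = 83.59 rad/s
For an in-line slider-crank, x = r cosθ + √(L² − r² sin²θ), so v = −rω sinθ·[1 + r cosθ/√(L² − r² sin²θ)].
With r = 0.0491 m, L = 0.1723 m, θ = 70.8°: √(L² − r² sin²θ) = 0.16594 m.
v = −0.0491·83.59·0.94438·[1 + 0.0491·0.32887/0.16594] = -4.2531 m/s.
|v| = 4.2531 m/s = 4253.1 mm/s.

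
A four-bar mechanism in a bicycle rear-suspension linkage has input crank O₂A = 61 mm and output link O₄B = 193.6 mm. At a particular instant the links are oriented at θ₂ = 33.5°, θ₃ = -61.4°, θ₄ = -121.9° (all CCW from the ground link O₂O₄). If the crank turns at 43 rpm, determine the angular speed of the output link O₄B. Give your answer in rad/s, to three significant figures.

ω₂ = 4.503 rad/s (from 43 rpm).
Differentiating the loop-closure r₂e^{iθ₂}+r₃e^{iθ₃}=r₁+r₄e^{iθ₄} gives r₂ω₂e^{iθ₂}+r₃ω₃e^{iθ₃}=r₄ω₄e^{iθ₄}.
Eliminating the other unknown: ω₄ = r₂ω₂ sin(θ₂−θ₃) / [r₄ sin(θ₄−θ₃)].
Numerator sine = +0.99635; denominator sine = -0.87036.
Result = 0.061·4.503·(+0.99635) / (0.1936·(-0.87036)) = -1.6242 rad/s; magnitude 1.6242 rad/s.

1.62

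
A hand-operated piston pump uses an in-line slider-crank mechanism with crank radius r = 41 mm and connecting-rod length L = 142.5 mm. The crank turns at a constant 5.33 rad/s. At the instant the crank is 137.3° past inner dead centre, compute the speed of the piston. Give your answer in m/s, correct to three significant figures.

ω = 5.33 rad/s
For an in-line slider-crank, x = r cosθ + √(L² − r² sin²θ), so v = −rω sinθ·[1 + r cosθ/√(L² − r² sin²θ)].
With r = 0.041 m, L = 0.1425 m, θ = 137.3°: √(L² − r² sin²θ) = 0.13976 m.
v = −0.041·5.33·0.67816·[1 + 0.041·-0.73491/0.13976] = -0.11625 m/s.
|v| = 0.11625 m/s.

0.116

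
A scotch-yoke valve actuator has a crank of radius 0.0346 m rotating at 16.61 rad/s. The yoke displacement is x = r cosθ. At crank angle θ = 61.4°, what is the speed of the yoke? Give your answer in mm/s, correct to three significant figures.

ω = 16.61 rad/s
x = r cosθ ⇒ ẋ = −rω sinθ.
|v| = rω|sinθ| = 0.0346·16.61·|sin 61.4°| = 0.50458 m/s = 504.58 mm/s.

505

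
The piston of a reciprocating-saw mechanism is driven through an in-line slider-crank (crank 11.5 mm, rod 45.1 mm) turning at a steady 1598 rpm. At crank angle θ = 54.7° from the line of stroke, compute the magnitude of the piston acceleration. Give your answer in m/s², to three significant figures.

159

ω = 2π·1598/60 = 167.3 rad/s
x(θ) = r cosθ + √(L² − r² sin²θ); with ω constant, a = ω²·d²x/dθ².
d²x/dθ² = −r cosθ − r²(cos2θ)/√u − r⁴ sin²2θ/(4u^{3/2}),  u = L² − r² sin²θ = 0.00194592 m².
Substituting r = 0.0115 m, L = 0.0451 m, θ = 54.7°: d²x/dθ² = -0.0056949 m.
a = ω²·d²x/dθ² = (167.3)²·(-0.0056949) = -159.48 m/s²;  |a| = 159.48 m/s².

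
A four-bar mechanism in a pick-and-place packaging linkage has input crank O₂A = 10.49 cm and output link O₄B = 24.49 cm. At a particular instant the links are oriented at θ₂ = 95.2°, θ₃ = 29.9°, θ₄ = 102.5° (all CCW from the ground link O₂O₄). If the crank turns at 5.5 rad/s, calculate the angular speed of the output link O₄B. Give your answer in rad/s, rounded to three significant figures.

ω₂ = 5.5 rad/s
Differentiating the loop-closure r₂e^{iθ₂}+r₃e^{iθ₃}=r₁+r₄e^{iθ₄} gives r₂ω₂e^{iθ₂}+r₃ω₃e^{iθ₃}=r₄ω₄e^{iθ₄}.
Eliminating the other unknown: ω₄ = r₂ω₂ sin(θ₂−θ₃) / [r₄ sin(θ₄−θ₃)].
Numerator sine = +0.90851; denominator sine = +0.95424.
Result = 0.1049·5.5·(+0.90851) / (0.2449·(+0.95424)) = +2.243 rad/s; magnitude 2.243 rad/s.

2.24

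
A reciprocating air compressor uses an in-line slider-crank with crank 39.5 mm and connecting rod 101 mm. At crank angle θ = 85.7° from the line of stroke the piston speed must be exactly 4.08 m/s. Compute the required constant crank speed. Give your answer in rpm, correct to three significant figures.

959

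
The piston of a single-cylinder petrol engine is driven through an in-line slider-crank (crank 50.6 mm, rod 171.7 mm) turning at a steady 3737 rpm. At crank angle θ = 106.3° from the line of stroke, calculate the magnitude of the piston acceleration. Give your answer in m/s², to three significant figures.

4160

ω = 2π·3737/60 = 391.3 rad/s
x(θ) = r cosθ + √(L² − r² sin²θ); with ω constant, a = ω²·d²x/dθ².
d²x/dθ² = −r cosθ − r²(cos2θ)/√u − r⁴ sin²2θ/(4u^{3/2}),  u = L² − r² sin²θ = 0.0271222 m².
Substituting r = 0.0506 m, L = 0.1717 m, θ = 106.3°: d²x/dθ² = +0.027193 m.
a = ω²·d²x/dθ² = (391.3)²·(+0.027193) = +4164.4 m/s²;  |a| = 4164.4 m/s².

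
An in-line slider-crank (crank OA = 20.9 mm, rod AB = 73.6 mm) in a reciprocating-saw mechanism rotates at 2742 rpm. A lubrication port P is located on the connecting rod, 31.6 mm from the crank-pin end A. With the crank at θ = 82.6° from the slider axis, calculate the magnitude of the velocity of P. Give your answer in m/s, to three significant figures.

ω = 287.1 rad/s.  Crank-pin speed |V_A| = rω = 6.0013 m/s, perpendicular to OA.
Rod angle: sinφ = −(r/L) sinθ ⇒ φ = -16.356°; ω_rod = −rω cosθ/√(L²−r²sin²θ) = -10.945 rad/s.
V_P = V_A + ω_rod × AP, with AP = 0.0316 m along the rod.
Components: V_Px = −rω sinθ − a·ω_rod·sinφ = -6.0487 m/s;  V_Py = rω cosθ + a·ω_rod·cosφ = +0.44108 m/s.
|V_P| = √(V_Px² + V_Py²) = 6.0647 m/s.

6.06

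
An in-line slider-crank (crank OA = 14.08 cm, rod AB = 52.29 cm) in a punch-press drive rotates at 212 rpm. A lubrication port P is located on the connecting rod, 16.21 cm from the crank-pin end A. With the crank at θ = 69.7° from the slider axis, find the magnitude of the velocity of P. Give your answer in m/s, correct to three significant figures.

3.11

ω = 22.2 rad/s.  Crank-pin speed |V_A| = rω = 3.1258 m/s, perpendicular to OA.
Rod angle: sinφ = −(r/L) sinθ ⇒ φ = -14.628°; ω_rod = −rω cosθ/√(L²−r²sin²θ) = -2.1434 rad/s.
V_P = V_A + ω_rod × AP, with AP = 0.1621 m along the rod.
Components: V_Px = −rω sinθ − a·ω_rod·sinφ = -3.0194 m/s;  V_Py = rω cosθ + a·ω_rod·cosφ = +0.74828 m/s.
|V_P| = √(V_Px² + V_Py²) = 3.1108 m/s.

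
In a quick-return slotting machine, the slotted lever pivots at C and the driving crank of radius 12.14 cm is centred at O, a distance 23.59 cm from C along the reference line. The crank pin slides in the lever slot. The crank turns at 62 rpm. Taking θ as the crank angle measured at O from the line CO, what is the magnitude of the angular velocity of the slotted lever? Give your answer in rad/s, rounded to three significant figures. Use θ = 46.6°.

ω = 6.493 rad/s (from 62 rpm).
Crank pin A relative to C: A = (d + r cosθ, r sinθ); lever angle φ = atan2(r sinθ, d + r cosθ).
Differentiating tanφ: φ̇ = rω(d cosθ + r)/(d² + r² + 2dr cosθ).
d² + r² + 2dr cosθ = |CA|² = 0.109741 m²;  d cosθ + r = +0.28348 m.
|ω_lever| = |0.1214·6.493·+0.28348| / 0.109741 = 2.0361 rad/s.

2.04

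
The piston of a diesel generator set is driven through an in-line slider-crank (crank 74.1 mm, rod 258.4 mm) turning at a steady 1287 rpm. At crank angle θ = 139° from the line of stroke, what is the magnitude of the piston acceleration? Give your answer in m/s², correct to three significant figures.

953

ω = 2π·1287/60 = 134.8 rad/s
x(θ) = r cosθ + √(L² − r² sin²θ); with ω constant, a = ω²·d²x/dθ².
d²x/dθ² = −r cosθ − r²(cos2θ)/√u − r⁴ sin²2θ/(4u^{3/2}),  u = L² − r² sin²θ = 0.0644072 m².
Substituting r = 0.0741 m, L = 0.2584 m, θ = 139°: d²x/dθ² = +0.052461 m.
a = ω²·d²x/dθ² = (134.8)²·(+0.052461) = +952.9 m/s²;  |a| = 952.9 m/s².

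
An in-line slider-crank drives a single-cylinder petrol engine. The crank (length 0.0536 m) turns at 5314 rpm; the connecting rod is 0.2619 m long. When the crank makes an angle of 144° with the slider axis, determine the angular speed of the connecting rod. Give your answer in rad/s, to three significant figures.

92.8

ω = 556.5 rad/s (converted from 5314 rpm).
The rod makes angle φ with the slider axis where L sinφ = r sinθ; differentiating, L cosφ·φ̇ = r ω cosθ.
L cosφ = √(L² − r² sin²θ) = 0.26 m.
|ω_rod| = r ω |cosθ| / √(L² − r² sin²θ) = 0.0536·556.5·0.80902/0.26 = 92.812 rad/s.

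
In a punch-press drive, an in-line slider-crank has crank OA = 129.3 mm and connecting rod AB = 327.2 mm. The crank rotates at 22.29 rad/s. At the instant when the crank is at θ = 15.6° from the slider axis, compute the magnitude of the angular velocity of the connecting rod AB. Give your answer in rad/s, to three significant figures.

ω = 22.29 rad/s
The rod makes angle φ with the slider axis where L sinφ = r sinθ; differentiating, L cosφ·φ̇ = r ω cosθ.
L cosφ = √(L² − r² sin²θ) = 0.32535 m.
|ω_rod| = r ω |cosθ| / √(L² − r² sin²θ) = 0.1293·22.29·0.96316/0.32535 = 8.5322 rad/s.

8.53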